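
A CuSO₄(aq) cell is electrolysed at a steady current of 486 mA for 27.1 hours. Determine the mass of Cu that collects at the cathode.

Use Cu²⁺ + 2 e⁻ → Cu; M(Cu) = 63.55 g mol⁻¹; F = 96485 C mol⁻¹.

15.6 g

Q = I·t = 0.4860 A × 97560 s = 47410 C.
n(e⁻) = Q/F = 47410 / 96485 = 0.4914 mol.
Cu²⁺ + 2 e⁻ → Cu, so n(Cu) = n(e⁻)/2 = 0.2457 mol.
m = n·M = 0.2457 × 63.55 = 15.6 g.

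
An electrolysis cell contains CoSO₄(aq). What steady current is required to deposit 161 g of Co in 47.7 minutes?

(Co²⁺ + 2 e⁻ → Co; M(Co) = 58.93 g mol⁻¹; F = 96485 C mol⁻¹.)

n(Co) = 161 / 58.93 = 2.732 mol.
n(e⁻) = 2 × 2.732 = 5.464 mol.
Q = n(e⁻)·F = 5.464 × 96485 = 527200 C.
I = Q/t = 527200 / 2862.0 s = 184 A.

184 A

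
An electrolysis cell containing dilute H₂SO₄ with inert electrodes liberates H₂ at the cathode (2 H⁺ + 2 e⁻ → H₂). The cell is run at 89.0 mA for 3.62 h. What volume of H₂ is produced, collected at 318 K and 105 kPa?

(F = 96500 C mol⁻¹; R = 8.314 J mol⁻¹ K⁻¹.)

0.151 L

Q = I·t = 0.08900 A × 13032 s = 1160 C.
n(e⁻) = Q/F = 1160 / 96500 = 0.01202 mol.
2 electrons are transferred per H₂ molecule, so n(H₂) = 0.01202 / 2 = 0.006010 mol.
V = nRT/P = (0.006010 × 8.314 × 318) / (105 × 10³ Pa) = 1.51 × 10⁻⁴ m³ = 0.151 L.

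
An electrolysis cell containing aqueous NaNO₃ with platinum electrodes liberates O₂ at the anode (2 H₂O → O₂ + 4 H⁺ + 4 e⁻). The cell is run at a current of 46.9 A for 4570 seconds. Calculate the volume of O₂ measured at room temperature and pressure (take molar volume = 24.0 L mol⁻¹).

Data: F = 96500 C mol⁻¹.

Q = I·t = 46.90 A × 4570.0 s = 214300 C.
n(e⁻) = Q/F = 214300 / 96500 = 2.221 mol.
4 electrons are transferred per O₂ molecule, so n(O₂) = 2.221 / 4 = 0.5553 mol.
V = n × V_m = 0.5553 × 24.0 = 13.3 L.

13.3 L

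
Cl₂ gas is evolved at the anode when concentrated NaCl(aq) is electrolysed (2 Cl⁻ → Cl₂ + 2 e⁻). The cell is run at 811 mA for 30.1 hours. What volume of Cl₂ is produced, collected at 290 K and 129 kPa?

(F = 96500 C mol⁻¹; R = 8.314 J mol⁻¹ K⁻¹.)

Q = I·t = 0.8110 A × 108360 s = 87880 C.
n(e⁻) = Q/F = 87880 / 96500 = 0.9107 mol.
2 electrons are transferred per Cl₂ molecule, so n(Cl₂) = 0.9107 / 2 = 0.4553 mol.
V = nRT/P = (0.4553 × 8.314 × 290) / (129 × 10³ Pa) = 0.00851 m³ = 8.51 L.

8.51 L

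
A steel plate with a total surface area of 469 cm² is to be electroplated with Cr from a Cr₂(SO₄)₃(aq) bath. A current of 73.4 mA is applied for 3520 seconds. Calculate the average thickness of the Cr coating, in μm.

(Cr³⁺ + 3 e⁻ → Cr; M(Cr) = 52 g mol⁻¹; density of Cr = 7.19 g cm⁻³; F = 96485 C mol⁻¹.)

0.138 μm

Q = I·t = 0.07340 × 3520.0 = 258.4 C; n(e⁻) = 0.002678 mol.
n(Cr) = n(e⁻)/3 = 0.0008926 mol, so m = 0.0008926 × 52 = 0.04642 g.
Volume = m/ρ = 0.04642 / 7.19 = 0.006456 cm³.
Thickness = V/A = 0.006456 / 469 = 1.38 × 10⁻⁵ cm = 0.138 μm.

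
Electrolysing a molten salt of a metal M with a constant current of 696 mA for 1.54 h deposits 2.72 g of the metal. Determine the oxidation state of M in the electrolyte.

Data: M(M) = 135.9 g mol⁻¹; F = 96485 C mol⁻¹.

+2

Q = I·t = 0.6960 A × 5544.0 s = 3859 C, so n(e⁻) = 3859/96485 = 0.03999 mol.
n(M) deposited = 2.72 / 135.9 = 0.02001 mol.
Electrons per atom = n(e⁻)/n(M) = 0.03999 / 0.02001 = 2.00 ≈ 2, so the ion is M²⁺.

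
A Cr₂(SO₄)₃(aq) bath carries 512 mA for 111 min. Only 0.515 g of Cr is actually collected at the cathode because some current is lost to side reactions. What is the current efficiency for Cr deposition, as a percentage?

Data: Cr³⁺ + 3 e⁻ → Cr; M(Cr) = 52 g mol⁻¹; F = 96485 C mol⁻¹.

84.1 %

Q = I·t = 0.5120 × 6660.0 = 3410 C; n(e⁻) = 3410/96485 = 0.03534 mol.
Theoretical n(Cr) = n(e⁻)/3 = 0.01178 mol, i.e. m_theo = 0.01178 × 52 = 0.6126 g.
Efficiency = m_actual / m_theo = 0.515 / 0.6126 = 84.1 %.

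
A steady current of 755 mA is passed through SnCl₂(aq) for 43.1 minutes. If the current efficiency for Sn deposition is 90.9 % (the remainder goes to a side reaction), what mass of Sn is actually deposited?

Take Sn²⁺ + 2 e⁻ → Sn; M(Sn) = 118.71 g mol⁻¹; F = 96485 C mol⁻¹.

Q = I·t = 0.7550 × 2586.0 = 1952 C.
n(e⁻) = 1952/96485 = 0.02024 mol; theoretically n(Sn) = 0.02024/2 = 0.01012 mol, m_theo = 1.201 g.
At 90.9 % efficiency, m_actual = 0.909 × 1.201 = 1.09 g.

1.09 g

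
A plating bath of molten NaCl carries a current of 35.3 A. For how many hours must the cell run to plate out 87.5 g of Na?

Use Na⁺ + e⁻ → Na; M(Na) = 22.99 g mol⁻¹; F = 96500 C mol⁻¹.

n(Na) = m/M = 87.5 / 22.99 = 3.806 mol.
Each Na atom requires 1 electron, so n(e⁻) = 1 × 3.806 = 3.806 mol.
Q = n(e⁻)·F = 3.806 × 96500 = 367300 C.
t = Q/I = 367300 / 35.30 A = 10400 s = 2.89 h.

2.89 h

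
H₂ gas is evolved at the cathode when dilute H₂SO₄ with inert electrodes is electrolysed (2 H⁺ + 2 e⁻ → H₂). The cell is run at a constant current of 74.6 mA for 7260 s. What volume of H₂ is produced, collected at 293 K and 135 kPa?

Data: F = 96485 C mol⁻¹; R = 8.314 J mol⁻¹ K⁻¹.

0.0506 L

Q = I·t = 0.07460 A × 7260.0 s = 541.6 C.
n(e⁻) = Q/F = 541.6 / 96485 = 0.005613 mol.
2 electrons are transferred per H₂ molecule, so n(H₂) = 0.005613 / 2 = 0.002807 mol.
V = nRT/P = (0.002807 × 8.314 × 293) / (135 × 10³ Pa) = 5.06 × 10⁻⁵ m³ = 0.0506 L.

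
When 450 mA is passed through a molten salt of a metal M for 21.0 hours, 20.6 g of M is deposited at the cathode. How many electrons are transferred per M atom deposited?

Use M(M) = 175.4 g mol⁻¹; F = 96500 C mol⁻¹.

3

Q = I·t = 0.4500 A × 75600 s = 34020 C, so n(e⁻) = 34020/96500 = 0.3525 mol.
n(M) deposited = 20.6 / 175.4 = 0.1174 mol.
Electrons per atom = n(e⁻)/n(M) = 0.3525 / 0.1174 = 3.00 ≈ 3, so the ion is M³⁺.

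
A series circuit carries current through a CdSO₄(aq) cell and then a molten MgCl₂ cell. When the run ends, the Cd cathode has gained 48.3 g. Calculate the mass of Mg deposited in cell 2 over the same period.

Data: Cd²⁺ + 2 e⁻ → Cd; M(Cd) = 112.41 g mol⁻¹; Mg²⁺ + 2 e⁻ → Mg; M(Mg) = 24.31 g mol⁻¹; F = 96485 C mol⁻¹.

10.4 g

n(Cd) = 48.3 / 112.41 = 0.4297 mol.
Since Cd²⁺ + 2 e⁻ → Cd, n(e⁻) passed = 2 × 0.4297 = 0.8594 mol.
Cells in series carry the same charge, so the same 0.8594 mol of electrons passes through cell 2.
Mg²⁺ + 2 e⁻ → Mg, so n(Mg) = 0.8594 / 2 = 0.4297 mol.
m(Mg) = 0.4297 × 24.31 = 10.4 g.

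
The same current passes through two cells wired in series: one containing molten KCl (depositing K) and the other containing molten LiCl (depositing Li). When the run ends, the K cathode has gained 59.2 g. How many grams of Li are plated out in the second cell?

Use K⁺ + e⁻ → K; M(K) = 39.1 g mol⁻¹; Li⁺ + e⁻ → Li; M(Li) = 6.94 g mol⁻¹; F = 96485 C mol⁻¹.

10.5 g

n(K) = 59.2 / 39.1 = 1.514 mol.
Since K⁺ + e⁻ → K, n(e⁻) passed = 1 × 1.514 = 1.514 mol.
Cells in series carry the same charge, so the same 1.514 mol of electrons passes through cell 2.
Li⁺ + e⁻ → Li, so n(Li) = 1.514 / 1 = 1.514 mol.
m(Li) = 1.514 × 6.94 = 10.5 g.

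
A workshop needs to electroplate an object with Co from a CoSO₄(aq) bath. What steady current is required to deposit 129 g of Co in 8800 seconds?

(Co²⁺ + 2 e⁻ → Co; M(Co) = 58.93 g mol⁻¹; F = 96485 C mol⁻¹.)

n(Co) = 129 / 58.93 = 2.189 mol.
n(e⁻) = 2 × 2.189 = 4.378 mol.
Q = n(e⁻)·F = 4.378 × 96485 = 422400 C.
I = Q/t = 422400 / 8800.0 s = 48.0 A.

48.0 A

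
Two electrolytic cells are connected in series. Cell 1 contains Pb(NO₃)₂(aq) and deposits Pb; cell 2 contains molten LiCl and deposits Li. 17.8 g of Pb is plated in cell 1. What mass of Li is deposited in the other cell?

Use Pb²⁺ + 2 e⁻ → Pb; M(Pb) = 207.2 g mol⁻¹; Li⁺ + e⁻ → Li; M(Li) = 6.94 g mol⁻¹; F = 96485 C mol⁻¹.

1.19 g

n(Pb) = 17.8 / 207.2 = 0.08591 mol.
Since Pb²⁺ + 2 e⁻ → Pb, n(e⁻) passed = 2 × 0.08591 = 0.1718 mol.
Cells in series carry the same charge, so the same 0.1718 mol of electrons passes through cell 2.
Li⁺ + e⁻ → Li, so n(Li) = 0.1718 / 1 = 0.1718 mol.
m(Li) = 0.1718 × 6.94 = 1.19 g.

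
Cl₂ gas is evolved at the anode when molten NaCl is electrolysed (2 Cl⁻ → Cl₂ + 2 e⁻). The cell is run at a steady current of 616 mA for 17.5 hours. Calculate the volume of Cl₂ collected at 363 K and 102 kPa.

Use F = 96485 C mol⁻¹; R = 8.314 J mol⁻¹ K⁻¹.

Q = I·t = 0.6160 A × 63000 s = 38810 C.
n(e⁻) = Q/F = 38810 / 96485 = 0.4022 mol.
2 electrons are transferred per Cl₂ molecule, so n(Cl₂) = 0.4022 / 2 = 0.2011 mol.
V = nRT/P = (0.2011 × 8.314 × 363) / (102 × 10³ Pa) = 0.00595 m³ = 5.95 L.

5.95 L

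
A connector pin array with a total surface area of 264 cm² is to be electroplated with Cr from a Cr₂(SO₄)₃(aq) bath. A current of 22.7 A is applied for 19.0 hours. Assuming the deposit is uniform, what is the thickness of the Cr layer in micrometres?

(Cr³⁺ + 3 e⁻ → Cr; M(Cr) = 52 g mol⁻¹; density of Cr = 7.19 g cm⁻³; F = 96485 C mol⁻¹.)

1470 μm

Q = I·t = 22.70 × 68400 = 1553000 C; n(e⁻) = 16.09 mol.
n(Cr) = n(e⁻)/3 = 5.364 mol, so m = 5.364 × 52 = 278.9 g.
Volume = m/ρ = 278.9 / 7.19 = 38.79 cm³.
Thickness = V/A = 38.79 / 264 = 0.147 cm = 1470 μm.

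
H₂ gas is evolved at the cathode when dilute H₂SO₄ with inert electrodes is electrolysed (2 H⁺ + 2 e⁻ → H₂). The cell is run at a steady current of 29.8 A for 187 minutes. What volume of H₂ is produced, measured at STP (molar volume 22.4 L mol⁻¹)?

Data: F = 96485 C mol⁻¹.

Q = I·t = 29.80 A × 11220 s = 334400 C.
n(e⁻) = Q/F = 334400 / 96485 = 3.465 mol.
2 electrons are transferred per H₂ molecule, so n(H₂) = 3.465 / 2 = 1.733 mol.
V = n × V_m = 1.733 × 22.4 = 38.8 L.

38.8 L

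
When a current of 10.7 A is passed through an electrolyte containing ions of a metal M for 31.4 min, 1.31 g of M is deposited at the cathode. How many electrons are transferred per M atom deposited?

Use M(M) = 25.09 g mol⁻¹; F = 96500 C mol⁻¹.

Q = I·t = 10.70 A × 1884.0 s = 20160 C, so n(e⁻) = 20160/96500 = 0.2089 mol.
n(M) deposited = 1.31 / 25.09 = 0.05221 mol.
Electrons per atom = n(e⁻)/n(M) = 0.2089 / 0.05221 = 4.00 ≈ 4, so the ion is M⁴⁺.

4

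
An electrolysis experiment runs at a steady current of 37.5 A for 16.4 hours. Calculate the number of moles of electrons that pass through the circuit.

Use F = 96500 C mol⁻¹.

22.9 mol

Q = I·t = 37.50 A × 59040 s = 2214000 C.
n(e⁻) = Q/F = 2214000 / 96500 = 22.9 mol.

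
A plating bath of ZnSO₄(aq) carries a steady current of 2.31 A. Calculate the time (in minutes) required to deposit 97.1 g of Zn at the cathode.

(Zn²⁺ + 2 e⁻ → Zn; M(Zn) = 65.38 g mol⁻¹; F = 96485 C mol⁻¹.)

2070 min

n(Zn) = m/M = 97.1 / 65.38 = 1.485 mol.
Each Zn atom requires 2 electrons, so n(e⁻) = 2 × 1.485 = 2.970 mol.
Q = n(e⁻)·F = 2.970 × 96485 = 286600 C.
t = Q/I = 286600 / 2.310 A = 124100 s = 2070 min.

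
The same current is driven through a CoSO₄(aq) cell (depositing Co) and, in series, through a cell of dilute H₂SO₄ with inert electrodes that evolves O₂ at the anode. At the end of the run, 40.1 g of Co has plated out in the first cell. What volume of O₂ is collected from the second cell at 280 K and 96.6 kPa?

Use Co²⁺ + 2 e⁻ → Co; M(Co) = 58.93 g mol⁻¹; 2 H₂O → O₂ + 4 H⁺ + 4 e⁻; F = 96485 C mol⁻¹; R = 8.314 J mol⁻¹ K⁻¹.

n(Co) = 40.1 / 58.93 = 0.6805 mol, so n(e⁻) = 2 × 0.6805 = 1.361 mol.
The cells are in series, so the same 1.361 mol of electrons passes through the second cell.
2 H₂O → O₂ + 4 H⁺ + 4 e⁻ — 4 mol e⁻ per mol O₂, so n(O₂) = 1.361/4 = 0.3402 mol.
V = nRT/P = (0.3402 × 8.314 × 280) / (96.6 × 10³) = 0.00820 m³ = 8.20 L.

8.20 L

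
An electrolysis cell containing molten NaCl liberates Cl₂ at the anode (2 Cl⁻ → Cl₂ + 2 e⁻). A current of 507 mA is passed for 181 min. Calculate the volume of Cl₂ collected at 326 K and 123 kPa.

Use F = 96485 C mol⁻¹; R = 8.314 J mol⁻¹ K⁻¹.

0.629 L

Q = I·t = 0.5070 A × 10860 s = 5506 C.
n(e⁻) = Q/F = 5506 / 96485 = 0.05707 mol.
2 electrons are transferred per Cl₂ molecule, so n(Cl₂) = 0.05707 / 2 = 0.02853 mol.
V = nRT/P = (0.02853 × 8.314 × 326) / (123 × 10³ Pa) = 6.29 × 10⁻⁴ m³ = 0.629 L.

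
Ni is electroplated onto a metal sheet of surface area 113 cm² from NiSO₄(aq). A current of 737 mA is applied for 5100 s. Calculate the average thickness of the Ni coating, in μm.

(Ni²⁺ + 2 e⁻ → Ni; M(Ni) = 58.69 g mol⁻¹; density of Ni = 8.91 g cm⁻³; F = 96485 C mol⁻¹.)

Q = I·t = 0.7370 × 5100.0 = 3759 C; n(e⁻) = 0.03896 mol.
n(Ni) = n(e⁻)/2 = 0.01948 mol, so m = 0.01948 × 58.69 = 1.143 g.
Volume = m/ρ = 1.143 / 8.91 = 0.1283 cm³.
Thickness = V/A = 0.1283 / 113 = 0.00114 cm = 11.4 μm.

11.4 μm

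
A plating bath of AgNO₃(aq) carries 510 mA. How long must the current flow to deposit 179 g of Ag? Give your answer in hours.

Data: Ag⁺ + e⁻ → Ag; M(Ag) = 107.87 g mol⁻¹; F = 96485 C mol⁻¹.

87.2 h

n(Ag) = m/M = 179 / 107.87 = 1.659 mol.
Each Ag atom requires 1 electron, so n(e⁻) = 1 × 1.659 = 1.659 mol.
Q = n(e⁻)·F = 1.659 × 96485 = 160100 C.
t = Q/I = 160100 / 0.5100 A = 313900 s = 87.2 h.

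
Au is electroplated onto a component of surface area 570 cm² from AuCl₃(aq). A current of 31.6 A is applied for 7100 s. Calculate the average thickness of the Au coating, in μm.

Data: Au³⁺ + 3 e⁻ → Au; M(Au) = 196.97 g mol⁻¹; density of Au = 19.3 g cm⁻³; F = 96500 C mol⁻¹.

Q = I·t = 31.60 × 7100.0 = 224400 C; n(e⁻) = 2.325 mol.
n(Au) = n(e⁻)/3 = 0.7750 mol, so m = 0.7750 × 196.97 = 152.7 g.
Volume = m/ρ = 152.7 / 19.3 = 7.909 cm³.
Thickness = V/A = 7.909 / 570 = 0.0139 cm = 139 μm.

139 μm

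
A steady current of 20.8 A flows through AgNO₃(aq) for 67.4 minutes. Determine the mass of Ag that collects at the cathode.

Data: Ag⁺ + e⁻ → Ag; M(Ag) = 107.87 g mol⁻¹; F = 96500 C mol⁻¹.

94.0 g

Q = I·t = 20.80 A × 4044.0 s = 84120 C.
n(e⁻) = Q/F = 84120 / 96500 = 0.8717 mol.
Ag⁺ + e⁻ → Ag, so n(Ag) = n(e⁻)/1 = 0.8717 mol.
m = n·M = 0.8717 × 107.87 = 94.0 g.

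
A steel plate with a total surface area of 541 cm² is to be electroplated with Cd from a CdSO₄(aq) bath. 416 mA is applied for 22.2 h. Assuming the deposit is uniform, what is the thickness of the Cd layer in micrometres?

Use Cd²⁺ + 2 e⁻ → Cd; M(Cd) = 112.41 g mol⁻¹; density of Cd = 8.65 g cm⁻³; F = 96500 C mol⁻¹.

41.4 μm

Q = I·t = 0.4160 × 79920 = 33250 C; n(e⁻) = 0.3445 mol.
n(Cd) = n(e⁻)/2 = 0.1723 mol, so m = 0.1723 × 112.41 = 19.36 g.
Volume = m/ρ = 19.36 / 8.65 = 2.239 cm³.
Thickness = V/A = 2.239 / 541 = 0.00414 cm = 41.4 μm.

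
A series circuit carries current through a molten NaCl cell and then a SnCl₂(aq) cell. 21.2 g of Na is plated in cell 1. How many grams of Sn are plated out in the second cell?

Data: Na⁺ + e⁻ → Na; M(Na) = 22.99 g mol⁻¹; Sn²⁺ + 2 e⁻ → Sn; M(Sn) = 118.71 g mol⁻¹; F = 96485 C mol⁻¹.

54.7 g

n(Na) = 21.2 / 22.99 = 0.9221 mol.
Since Na⁺ + e⁻ → Na, n(e⁻) passed = 1 × 0.9221 = 0.9221 mol.
Cells in series carry the same charge, so the same 0.9221 mol of electrons passes through cell 2.
Sn²⁺ + 2 e⁻ → Sn, so n(Sn) = 0.9221 / 2 = 0.4611 mol.
m(Sn) = 0.4611 × 118.71 = 54.7 g.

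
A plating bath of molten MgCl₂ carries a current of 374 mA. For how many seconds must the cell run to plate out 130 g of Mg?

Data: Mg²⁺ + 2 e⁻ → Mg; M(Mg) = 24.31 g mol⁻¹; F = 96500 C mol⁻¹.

2.76 × 10⁶ s

n(Mg) = m/M = 130 / 24.31 = 5.348 mol.
Each Mg atom requires 2 electrons, so n(e⁻) = 2 × 5.348 = 10.70 mol.
Q = n(e⁻)·F = 10.70 × 96500 = 1032000 C.
t = Q/I = 1032000 / 0.3740 A = 2760000 s.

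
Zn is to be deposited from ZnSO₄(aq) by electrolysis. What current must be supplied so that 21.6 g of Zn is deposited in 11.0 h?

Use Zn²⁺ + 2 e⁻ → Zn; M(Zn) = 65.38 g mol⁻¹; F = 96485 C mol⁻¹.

1.61 A

n(Zn) = 21.6 / 65.38 = 0.3304 mol.
n(e⁻) = 2 × 0.3304 = 0.6608 mol.
Q = n(e⁻)·F = 0.6608 × 96485 = 63750 C.
I = Q/t = 63750 / 39600 s = 1.61 A.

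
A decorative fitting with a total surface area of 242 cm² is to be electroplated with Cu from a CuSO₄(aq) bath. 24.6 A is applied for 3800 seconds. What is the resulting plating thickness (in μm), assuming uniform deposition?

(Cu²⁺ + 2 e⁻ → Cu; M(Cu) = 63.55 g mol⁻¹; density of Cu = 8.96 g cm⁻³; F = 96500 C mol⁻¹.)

Q = I·t = 24.60 × 3800.0 = 93480 C; n(e⁻) = 0.9687 mol.
n(Cu) = n(e⁻)/2 = 0.4844 mol, so m = 0.4844 × 63.55 = 30.78 g.
Volume = m/ρ = 30.78 / 8.96 = 3.435 cm³.
Thickness = V/A = 3.435 / 242 = 0.0142 cm = 142 μm.

142 μm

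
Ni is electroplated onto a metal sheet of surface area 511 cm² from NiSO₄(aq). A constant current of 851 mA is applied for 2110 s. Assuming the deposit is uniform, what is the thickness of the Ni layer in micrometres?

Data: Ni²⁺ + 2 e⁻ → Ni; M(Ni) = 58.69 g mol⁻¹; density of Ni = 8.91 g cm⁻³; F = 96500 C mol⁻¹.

Q = I·t = 0.8510 × 2110.0 = 1796 C; n(e⁻) = 0.01861 mol.
n(Ni) = n(e⁻)/2 = 0.009304 mol, so m = 0.009304 × 58.69 = 0.5460 g.
Volume = m/ρ = 0.5460 / 8.91 = 0.06128 cm³.
Thickness = V/A = 0.06128 / 511 = 1.20 × 10⁻⁴ cm = 1.20 μm.

1.20 μm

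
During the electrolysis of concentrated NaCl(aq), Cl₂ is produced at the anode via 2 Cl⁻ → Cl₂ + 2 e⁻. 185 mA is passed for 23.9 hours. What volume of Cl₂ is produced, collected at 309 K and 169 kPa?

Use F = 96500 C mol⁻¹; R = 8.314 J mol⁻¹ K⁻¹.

1.25 L

Q = I·t = 0.1850 A × 86040 s = 15920 C.
n(e⁻) = Q/F = 15920 / 96500 = 0.1649 mol.
2 electrons are transferred per Cl₂ molecule, so n(Cl₂) = 0.1649 / 2 = 0.08247 mol.
V = nRT/P = (0.08247 × 8.314 × 309) / (169 × 10³ Pa) = 0.00125 m³ = 1.25 L.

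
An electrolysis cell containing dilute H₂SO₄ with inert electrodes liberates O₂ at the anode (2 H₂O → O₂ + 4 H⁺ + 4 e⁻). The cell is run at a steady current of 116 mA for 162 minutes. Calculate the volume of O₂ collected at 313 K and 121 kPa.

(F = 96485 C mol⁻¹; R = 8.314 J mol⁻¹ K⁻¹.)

Q = I·t = 0.1160 A × 9720.0 s = 1128 C.
n(e⁻) = Q/F = 1128 / 96485 = 0.01169 mol.
4 electrons are transferred per O₂ molecule, so n(O₂) = 0.01169 / 4 = 0.002921 mol.
V = nRT/P = (0.002921 × 8.314 × 313) / (121 × 10³ Pa) = 6.28 × 10⁻⁵ m³ = 0.0628 L.

0.0628 L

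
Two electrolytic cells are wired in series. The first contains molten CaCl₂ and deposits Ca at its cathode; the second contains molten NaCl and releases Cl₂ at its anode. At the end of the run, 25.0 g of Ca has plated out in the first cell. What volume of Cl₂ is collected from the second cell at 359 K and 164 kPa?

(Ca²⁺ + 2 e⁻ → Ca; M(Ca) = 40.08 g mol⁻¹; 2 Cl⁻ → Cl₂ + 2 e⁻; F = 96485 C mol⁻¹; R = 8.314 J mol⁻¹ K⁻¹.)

11.4 L

n(Ca) = 25.0 / 40.08 = 0.6238 mol, so n(e⁻) = 2 × 0.6238 = 1.248 mol.
The cells are in series, so the same 1.248 mol of electrons passes through the second cell.
2 Cl⁻ → Cl₂ + 2 e⁻ — 2 mol e⁻ per mol Cl₂, so n(Cl₂) = 1.248/2 = 0.6238 mol.
V = nRT/P = (0.6238 × 8.314 × 359) / (164 × 10³) = 0.0114 m³ = 11.4 L.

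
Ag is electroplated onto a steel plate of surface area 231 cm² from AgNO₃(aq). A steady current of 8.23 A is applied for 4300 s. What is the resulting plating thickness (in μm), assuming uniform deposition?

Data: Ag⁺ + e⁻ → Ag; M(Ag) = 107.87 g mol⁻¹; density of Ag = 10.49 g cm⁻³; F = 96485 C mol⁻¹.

163 μm

Q = I·t = 8.230 × 4300.0 = 35390 C; n(e⁻) = 0.3668 mol.
n(Ag) = n(e⁻)/1 = 0.3668 mol, so m = 0.3668 × 107.87 = 39.56 g.
Volume = m/ρ = 39.56 / 10.49 = 3.772 cm³.
Thickness = V/A = 3.772 / 231 = 0.0163 cm = 163 μm.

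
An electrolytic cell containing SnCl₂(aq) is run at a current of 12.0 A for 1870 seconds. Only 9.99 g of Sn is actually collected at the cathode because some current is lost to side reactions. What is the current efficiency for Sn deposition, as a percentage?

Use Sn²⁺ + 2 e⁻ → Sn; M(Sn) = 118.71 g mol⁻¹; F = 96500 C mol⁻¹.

Q = I·t = 12.00 × 1870.0 = 22440 C; n(e⁻) = 22440/96500 = 0.2325 mol.
Theoretical n(Sn) = n(e⁻)/2 = 0.1163 mol, i.e. m_theo = 0.1163 × 118.71 = 13.80 g.
Efficiency = m_actual / m_theo = 9.99 / 13.80 = 72.4 %.

72.4 %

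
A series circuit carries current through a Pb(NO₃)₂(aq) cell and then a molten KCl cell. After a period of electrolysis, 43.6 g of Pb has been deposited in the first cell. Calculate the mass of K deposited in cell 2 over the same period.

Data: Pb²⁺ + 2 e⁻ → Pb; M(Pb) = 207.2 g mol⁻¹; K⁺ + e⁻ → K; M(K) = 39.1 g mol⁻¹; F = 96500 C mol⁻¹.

16.5 g

n(Pb) = 43.6 / 207.2 = 0.2104 mol.
Since Pb²⁺ + 2 e⁻ → Pb, n(e⁻) passed = 2 × 0.2104 = 0.4208 mol.
Cells in series carry the same charge, so the same 0.4208 mol of electrons passes through cell 2.
K⁺ + e⁻ → K, so n(K) = 0.4208 / 1 = 0.4208 mol.
m(K) = 0.4208 × 39.1 = 16.5 g.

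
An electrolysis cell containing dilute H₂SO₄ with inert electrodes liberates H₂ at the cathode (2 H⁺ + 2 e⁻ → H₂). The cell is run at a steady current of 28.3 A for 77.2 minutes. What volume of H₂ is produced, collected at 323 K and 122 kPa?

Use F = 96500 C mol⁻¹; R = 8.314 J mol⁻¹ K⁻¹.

Q = I·t = 28.30 A × 4632.0 s = 131100 C.
n(e⁻) = Q/F = 131100 / 96500 = 1.358 mol.
2 electrons are transferred per H₂ molecule, so n(H₂) = 1.358 / 2 = 0.6792 mol.
V = nRT/P = (0.6792 × 8.314 × 323) / (122 × 10³ Pa) = 0.0150 m³ = 15.0 L.

15.0 L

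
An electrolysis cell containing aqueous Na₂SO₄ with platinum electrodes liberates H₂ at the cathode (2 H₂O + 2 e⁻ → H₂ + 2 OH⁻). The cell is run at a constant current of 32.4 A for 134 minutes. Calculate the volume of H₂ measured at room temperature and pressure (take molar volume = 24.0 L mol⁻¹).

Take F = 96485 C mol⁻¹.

32.4 L

Q = I·t = 32.40 A × 8040.0 s = 260500 C.
n(e⁻) = Q/F = 260500 / 96485 = 2.700 mol.
2 electrons are transferred per H₂ molecule, so n(H₂) = 2.700 / 2 = 1.350 mol.
V = n × V_m = 1.350 × 24.0 = 32.4 L.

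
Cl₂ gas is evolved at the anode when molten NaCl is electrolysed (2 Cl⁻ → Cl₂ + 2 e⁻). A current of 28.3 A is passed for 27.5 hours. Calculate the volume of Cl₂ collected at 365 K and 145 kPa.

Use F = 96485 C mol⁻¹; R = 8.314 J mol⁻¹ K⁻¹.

304 L

Q = I·t = 28.30 A × 99000 s = 2802000 C.
n(e⁻) = Q/F = 2802000 / 96485 = 29.04 mol.
2 electrons are transferred per Cl₂ molecule, so n(Cl₂) = 29.04 / 2 = 14.52 mol.
V = nRT/P = (14.52 × 8.314 × 365) / (145 × 10³ Pa) = 0.304 m³ = 304 L.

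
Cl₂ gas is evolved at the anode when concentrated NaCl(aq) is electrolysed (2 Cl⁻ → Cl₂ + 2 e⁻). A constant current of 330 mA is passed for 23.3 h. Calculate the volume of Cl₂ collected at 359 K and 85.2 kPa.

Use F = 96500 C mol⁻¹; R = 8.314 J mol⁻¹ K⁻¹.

5.02 L

Q = I·t = 0.3300 A × 83880 s = 27680 C.
n(e⁻) = Q/F = 27680 / 96500 = 0.2868 mol.
2 electrons are transferred per Cl₂ molecule, so n(Cl₂) = 0.2868 / 2 = 0.1434 mol.
V = nRT/P = (0.1434 × 8.314 × 359) / (85.2 × 10³ Pa) = 0.00502 m³ = 5.02 L.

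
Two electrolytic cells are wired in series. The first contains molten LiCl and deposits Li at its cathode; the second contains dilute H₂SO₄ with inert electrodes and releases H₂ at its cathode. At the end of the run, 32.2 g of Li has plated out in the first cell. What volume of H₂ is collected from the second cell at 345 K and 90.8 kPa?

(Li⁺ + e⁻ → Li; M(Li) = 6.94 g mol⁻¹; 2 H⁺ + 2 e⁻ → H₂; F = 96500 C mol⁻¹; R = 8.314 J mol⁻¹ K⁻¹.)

73.3 L

n(Li) = 32.2 / 6.94 = 4.640 mol, so n(e⁻) = 1 × 4.640 = 4.640 mol.
The cells are in series, so the same 4.640 mol of electrons passes through the second cell.
2 H⁺ + 2 e⁻ → H₂ — 2 mol e⁻ per mol H₂, so n(H₂) = 4.640/2 = 2.320 mol.
V = nRT/P = (2.320 × 8.314 × 345) / (90.8 × 10³) = 0.0733 m³ = 73.3 L.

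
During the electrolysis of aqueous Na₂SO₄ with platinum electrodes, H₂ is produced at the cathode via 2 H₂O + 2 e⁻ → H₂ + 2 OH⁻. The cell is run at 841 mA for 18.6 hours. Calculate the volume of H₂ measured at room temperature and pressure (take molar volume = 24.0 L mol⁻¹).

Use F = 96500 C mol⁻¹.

Q = I·t = 0.8410 A × 66960 s = 56310 C.
n(e⁻) = Q/F = 56310 / 96500 = 0.5836 mol.
2 electrons are transferred per H₂ molecule, so n(H₂) = 0.5836 / 2 = 0.2918 mol.
V = n × V_m = 0.2918 × 24.0 = 7.00 L.

7.00 L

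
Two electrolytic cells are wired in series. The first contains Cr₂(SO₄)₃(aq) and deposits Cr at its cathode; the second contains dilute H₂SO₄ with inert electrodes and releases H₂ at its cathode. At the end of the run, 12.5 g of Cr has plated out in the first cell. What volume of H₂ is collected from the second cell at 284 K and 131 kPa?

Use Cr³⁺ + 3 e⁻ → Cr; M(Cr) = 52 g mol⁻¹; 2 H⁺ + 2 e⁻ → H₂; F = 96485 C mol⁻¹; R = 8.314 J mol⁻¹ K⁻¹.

6.50 L

n(Cr) = 12.5 / 52 = 0.2404 mol, so n(e⁻) = 3 × 0.2404 = 0.7212 mol.
The cells are in series, so the same 0.7212 mol of electrons passes through the second cell.
2 H⁺ + 2 e⁻ → H₂ — 2 mol e⁻ per mol H₂, so n(H₂) = 0.7212/2 = 0.3606 mol.
V = nRT/P = (0.3606 × 8.314 × 284) / (131 × 10³) = 0.00650 m³ = 6.50 L.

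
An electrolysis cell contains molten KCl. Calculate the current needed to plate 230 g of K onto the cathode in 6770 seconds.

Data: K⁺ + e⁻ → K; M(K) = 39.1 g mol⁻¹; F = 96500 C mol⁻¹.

n(K) = 230 / 39.1 = 5.882 mol.
n(e⁻) = 1 × 5.882 = 5.882 mol.
Q = n(e⁻)·F = 5.882 × 96500 = 567600 C.
I = Q/t = 567600 / 6770.0 s = 83.8 A.

83.8 A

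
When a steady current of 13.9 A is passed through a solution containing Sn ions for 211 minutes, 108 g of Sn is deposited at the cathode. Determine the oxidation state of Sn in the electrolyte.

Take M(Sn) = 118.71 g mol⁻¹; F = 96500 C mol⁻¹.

+2

Q = I·t = 13.90 A × 12660 s = 176000 C, so n(e⁻) = 176000/96500 = 1.824 mol.
n(Sn) deposited = 108 / 118.71 = 0.9098 mol.
Electrons per atom = n(e⁻)/n(Sn) = 1.824 / 0.9098 = 2.00 ≈ 2, so the ion is Sn²⁺.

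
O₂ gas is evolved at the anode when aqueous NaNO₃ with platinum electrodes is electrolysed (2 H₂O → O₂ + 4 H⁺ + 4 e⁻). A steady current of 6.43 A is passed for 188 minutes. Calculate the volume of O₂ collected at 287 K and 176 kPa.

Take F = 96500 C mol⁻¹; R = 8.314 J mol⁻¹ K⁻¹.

Q = I·t = 6.430 A × 11280 s = 72530 C.
n(e⁻) = Q/F = 72530 / 96500 = 0.7516 mol.
4 electrons are transferred per O₂ molecule, so n(O₂) = 0.7516 / 4 = 0.1879 mol.
V = nRT/P = (0.1879 × 8.314 × 287) / (176 × 10³ Pa) = 0.00255 m³ = 2.55 L.

2.55 L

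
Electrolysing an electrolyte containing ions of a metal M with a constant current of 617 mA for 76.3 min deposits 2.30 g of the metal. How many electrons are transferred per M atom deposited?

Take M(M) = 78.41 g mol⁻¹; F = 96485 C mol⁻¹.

Q = I·t = 0.6170 A × 4578.0 s = 2825 C, so n(e⁻) = 2825/96485 = 0.02928 mol.
n(M) deposited = 2.30 / 78.41 = 0.02933 mol.
Electrons per atom = n(e⁻)/n(M) = 0.02928 / 0.02933 = 0.998 ≈ 1, so the ion is M⁺.

1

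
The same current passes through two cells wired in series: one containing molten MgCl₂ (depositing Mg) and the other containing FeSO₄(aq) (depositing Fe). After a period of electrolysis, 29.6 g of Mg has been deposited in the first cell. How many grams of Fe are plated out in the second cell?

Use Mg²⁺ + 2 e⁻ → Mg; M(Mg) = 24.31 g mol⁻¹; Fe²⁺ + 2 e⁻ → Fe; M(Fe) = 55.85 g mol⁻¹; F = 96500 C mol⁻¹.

n(Mg) = 29.6 / 24.31 = 1.218 mol.
Since Mg²⁺ + 2 e⁻ → Mg, n(e⁻) passed = 2 × 1.218 = 2.435 mol.
Cells in series carry the same charge, so the same 2.435 mol of electrons passes through cell 2.
Fe²⁺ + 2 e⁻ → Fe, so n(Fe) = 2.435 / 2 = 1.218 mol.
m(Fe) = 1.218 × 55.85 = 68.0 g.

68.0 g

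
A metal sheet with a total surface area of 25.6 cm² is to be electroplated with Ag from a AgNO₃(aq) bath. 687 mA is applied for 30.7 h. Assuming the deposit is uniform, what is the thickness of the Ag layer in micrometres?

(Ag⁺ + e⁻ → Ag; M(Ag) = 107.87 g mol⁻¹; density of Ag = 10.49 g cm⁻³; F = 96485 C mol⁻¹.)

Q = I·t = 0.6870 × 110520 = 75930 C; n(e⁻) = 0.7869 mol.
n(Ag) = n(e⁻)/1 = 0.7869 mol, so m = 0.7869 × 107.87 = 84.89 g.
Volume = m/ρ = 84.89 / 10.49 = 8.092 cm³.
Thickness = V/A = 8.092 / 25.6 = 0.316 cm = 3160 μm.

3160 μm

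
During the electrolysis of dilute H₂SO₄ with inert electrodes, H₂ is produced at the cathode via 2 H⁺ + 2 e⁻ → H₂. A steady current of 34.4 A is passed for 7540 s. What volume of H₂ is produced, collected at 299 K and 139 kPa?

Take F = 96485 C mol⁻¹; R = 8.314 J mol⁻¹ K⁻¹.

Q = I·t = 34.40 A × 7540.0 s = 259400 C.
n(e⁻) = Q/F = 259400 / 96485 = 2.688 mol.
2 electrons are transferred per H₂ molecule, so n(H₂) = 2.688 / 2 = 1.344 mol.
V = nRT/P = (1.344 × 8.314 × 299) / (139 × 10³ Pa) = 0.0240 m³ = 24.0 L.

24.0 L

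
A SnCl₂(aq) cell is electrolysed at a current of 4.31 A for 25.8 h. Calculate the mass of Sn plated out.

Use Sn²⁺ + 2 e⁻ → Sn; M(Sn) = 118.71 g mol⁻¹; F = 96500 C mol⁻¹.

246 g

Q = I·t = 4.310 A × 92880 s = 400300 C.
n(e⁻) = Q/F = 400300 / 96500 = 4.148 mol.
Sn²⁺ + 2 e⁻ → Sn, so n(Sn) = n(e⁻)/2 = 2.074 mol.
m = n·M = 2.074 × 118.71 = 246 g.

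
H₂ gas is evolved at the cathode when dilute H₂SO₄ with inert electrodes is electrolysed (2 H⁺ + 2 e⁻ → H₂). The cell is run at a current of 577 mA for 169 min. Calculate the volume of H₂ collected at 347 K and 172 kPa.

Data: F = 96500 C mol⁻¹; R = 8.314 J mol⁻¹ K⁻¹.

0.508 L

Q = I·t = 0.5770 A × 10140 s = 5851 C.
n(e⁻) = Q/F = 5851 / 96500 = 0.06063 mol.
2 electrons are transferred per H₂ molecule, so n(H₂) = 0.06063 / 2 = 0.03031 mol.
V = nRT/P = (0.03031 × 8.314 × 347) / (172 × 10³ Pa) = 5.08 × 10⁻⁴ m³ = 0.508 L.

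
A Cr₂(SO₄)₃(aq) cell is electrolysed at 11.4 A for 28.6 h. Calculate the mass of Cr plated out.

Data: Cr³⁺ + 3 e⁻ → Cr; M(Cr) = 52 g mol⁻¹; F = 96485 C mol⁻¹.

211 g

Q = I·t = 11.40 A × 102960 s = 1174000 C.
n(e⁻) = Q/F = 1174000 / 96485 = 12.17 mol.
Cr³⁺ + 3 e⁻ → Cr, so n(Cr) = n(e⁻)/3 = 4.055 mol.
m = n·M = 4.055 × 52 = 211 g.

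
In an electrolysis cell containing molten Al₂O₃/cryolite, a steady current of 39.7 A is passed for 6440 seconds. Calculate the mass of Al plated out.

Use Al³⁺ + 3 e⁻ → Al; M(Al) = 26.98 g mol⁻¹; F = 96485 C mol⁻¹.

23.8 g

Q = I·t = 39.70 A × 6440.0 s = 255700 C.
n(e⁻) = Q/F = 255700 / 96485 = 2.650 mol.
Al³⁺ + 3 e⁻ → Al, so n(Al) = n(e⁻)/3 = 0.8833 mol.
m = n·M = 0.8833 × 26.98 = 23.8 g.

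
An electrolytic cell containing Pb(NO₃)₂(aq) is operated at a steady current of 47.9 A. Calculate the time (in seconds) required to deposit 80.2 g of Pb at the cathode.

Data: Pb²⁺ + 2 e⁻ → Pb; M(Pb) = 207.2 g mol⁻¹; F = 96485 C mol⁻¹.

n(Pb) = m/M = 80.2 / 207.2 = 0.3871 mol.
Each Pb atom requires 2 electrons, so n(e⁻) = 2 × 0.3871 = 0.7741 mol.
Q = n(e⁻)·F = 0.7741 × 96485 = 74690 C.
t = Q/I = 74690 / 47.90 A = 1559 s.

1560 s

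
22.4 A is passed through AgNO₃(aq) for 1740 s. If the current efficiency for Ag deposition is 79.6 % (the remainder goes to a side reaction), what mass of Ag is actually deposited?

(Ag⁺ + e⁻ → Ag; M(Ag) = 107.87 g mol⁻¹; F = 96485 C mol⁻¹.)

Q = I·t = 22.40 × 1740.0 = 38980 C.
n(e⁻) = 38980/96485 = 0.4040 mol; theoretically n(Ag) = 0.4040/1 = 0.4040 mol, m_theo = 43.58 g.
At 79.6 % efficiency, m_actual = 0.796 × 43.58 = 34.7 g.

34.7 g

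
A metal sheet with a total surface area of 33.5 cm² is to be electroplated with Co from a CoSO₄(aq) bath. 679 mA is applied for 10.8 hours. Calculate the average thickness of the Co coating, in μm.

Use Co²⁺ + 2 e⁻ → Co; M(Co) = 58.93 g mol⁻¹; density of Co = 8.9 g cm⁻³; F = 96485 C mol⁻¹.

Q = I·t = 0.6790 × 38880 = 26400 C; n(e⁻) = 0.2736 mol.
n(Co) = n(e⁻)/2 = 0.1368 mol, so m = 0.1368 × 58.93 = 8.062 g.
Volume = m/ρ = 8.062 / 8.9 = 0.9058 cm³.
Thickness = V/A = 0.9058 / 33.5 = 0.0270 cm = 270 μm.

270 μm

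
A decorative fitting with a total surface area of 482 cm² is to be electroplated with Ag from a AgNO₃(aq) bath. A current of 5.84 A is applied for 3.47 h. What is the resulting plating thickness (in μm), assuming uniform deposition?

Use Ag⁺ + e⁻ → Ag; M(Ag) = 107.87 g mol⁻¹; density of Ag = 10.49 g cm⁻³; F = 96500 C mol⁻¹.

Q = I·t = 5.840 × 12492 = 72950 C; n(e⁻) = 0.7560 mol.
n(Ag) = n(e⁻)/1 = 0.7560 mol, so m = 0.7560 × 107.87 = 81.55 g.
Volume = m/ρ = 81.55 / 10.49 = 7.774 cm³.
Thickness = V/A = 7.774 / 482 = 0.0161 cm = 161 μm.

161 μm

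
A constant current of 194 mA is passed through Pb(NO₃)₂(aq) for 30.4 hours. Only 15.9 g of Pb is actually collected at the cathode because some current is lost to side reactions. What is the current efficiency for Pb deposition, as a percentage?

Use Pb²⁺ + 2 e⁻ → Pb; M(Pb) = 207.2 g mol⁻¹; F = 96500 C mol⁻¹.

Q = I·t = 0.1940 × 109440 = 21230 C; n(e⁻) = 21230/96500 = 0.2200 mol.
Theoretical n(Pb) = n(e⁻)/2 = 0.1100 mol, i.e. m_theo = 0.1100 × 207.2 = 22.79 g.
Efficiency = m_actual / m_theo = 15.9 / 22.79 = 69.8 %.

69.8 %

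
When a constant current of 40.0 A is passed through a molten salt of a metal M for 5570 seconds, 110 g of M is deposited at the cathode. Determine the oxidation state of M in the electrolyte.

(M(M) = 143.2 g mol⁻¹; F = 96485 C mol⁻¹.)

+3

Q = I·t = 40.00 A × 5570.0 s = 222800 C, so n(e⁻) = 222800/96485 = 2.309 mol.
n(M) deposited = 110 / 143.2 = 0.7682 mol.
Electrons per atom = n(e⁻)/n(M) = 2.309 / 0.7682 = 3.01 ≈ 3, so the ion is M³⁺.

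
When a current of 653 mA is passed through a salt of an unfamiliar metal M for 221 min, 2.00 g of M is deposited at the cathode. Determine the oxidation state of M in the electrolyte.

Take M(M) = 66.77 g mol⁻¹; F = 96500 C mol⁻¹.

+3

Q = I·t = 0.6530 A × 13260 s = 8659 C, so n(e⁻) = 8659/96500 = 0.08973 mol.
n(M) deposited = 2.00 / 66.77 = 0.02995 mol.
Electrons per atom = n(e⁻)/n(M) = 0.08973 / 0.02995 = 3.00 ≈ 3, so the ion is M³⁺.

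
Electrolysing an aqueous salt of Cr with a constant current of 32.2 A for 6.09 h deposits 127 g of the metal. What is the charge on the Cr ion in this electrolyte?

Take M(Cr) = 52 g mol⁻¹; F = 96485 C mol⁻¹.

+3

Q = I·t = 32.20 A × 21924 s = 706000 C, so n(e⁻) = 706000/96485 = 7.317 mol.
n(Cr) deposited = 127 / 52 = 2.442 mol.
Electrons per atom = n(e⁻)/n(Cr) = 7.317 / 2.442 = 3.00 ≈ 3, so the ion is Cr³⁺.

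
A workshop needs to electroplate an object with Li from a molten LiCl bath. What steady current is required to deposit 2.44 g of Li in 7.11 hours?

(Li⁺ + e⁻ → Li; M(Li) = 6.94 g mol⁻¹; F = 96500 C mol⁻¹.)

1.33 A

n(Li) = 2.44 / 6.94 = 0.3516 mol.
n(e⁻) = 1 × 0.3516 = 0.3516 mol.
Q = n(e⁻)·F = 0.3516 × 96500 = 33930 C.
I = Q/t = 33930 / 25596 s = 1.33 A.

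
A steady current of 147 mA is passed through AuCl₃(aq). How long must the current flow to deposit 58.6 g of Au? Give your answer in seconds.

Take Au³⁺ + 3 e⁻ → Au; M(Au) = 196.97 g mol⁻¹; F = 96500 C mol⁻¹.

5.86 × 10⁵ s

n(Au) = m/M = 58.6 / 196.97 = 0.2975 mol.
Each Au atom requires 3 electrons, so n(e⁻) = 3 × 0.2975 = 0.8925 mol.
Q = n(e⁻)·F = 0.8925 × 96500 = 86130 C.
t = Q/I = 86130 / 0.1470 A = 585900 s.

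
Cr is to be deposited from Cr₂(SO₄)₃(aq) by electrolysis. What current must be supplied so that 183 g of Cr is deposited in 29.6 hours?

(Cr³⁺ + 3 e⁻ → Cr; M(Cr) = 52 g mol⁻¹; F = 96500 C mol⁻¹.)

9.56 A

n(Cr) = 183 / 52 = 3.519 mol.
n(e⁻) = 3 × 3.519 = 10.56 mol.
Q = n(e⁻)·F = 10.56 × 96500 = 1019000 C.
I = Q/t = 1019000 / 106560 s = 9.56 A.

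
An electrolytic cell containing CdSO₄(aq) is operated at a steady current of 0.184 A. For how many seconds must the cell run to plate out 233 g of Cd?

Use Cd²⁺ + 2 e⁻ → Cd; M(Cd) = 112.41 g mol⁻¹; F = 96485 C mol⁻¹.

n(Cd) = m/M = 233 / 112.41 = 2.073 mol.
Each Cd atom requires 2 electrons, so n(e⁻) = 2 × 2.073 = 4.146 mol.
Q = n(e⁻)·F = 4.146 × 96485 = 400000 C.
t = Q/I = 400000 / 0.1840 A = 2174000 s.

2.17 × 10⁶ s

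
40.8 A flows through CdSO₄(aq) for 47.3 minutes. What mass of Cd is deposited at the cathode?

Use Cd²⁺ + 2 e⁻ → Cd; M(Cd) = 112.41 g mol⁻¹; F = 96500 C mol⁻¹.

Q = I·t = 40.80 A × 2838.0 s = 115800 C.
n(e⁻) = Q/F = 115800 / 96500 = 1.200 mol.
Cd²⁺ + 2 e⁻ → Cd, so n(Cd) = n(e⁻)/2 = 0.6000 mol.
m = n·M = 0.6000 × 112.41 = 67.4 g.

67.4 g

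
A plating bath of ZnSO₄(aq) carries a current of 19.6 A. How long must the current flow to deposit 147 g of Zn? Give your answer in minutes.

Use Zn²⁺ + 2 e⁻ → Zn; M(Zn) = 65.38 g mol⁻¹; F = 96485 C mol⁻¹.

369 min

n(Zn) = m/M = 147 / 65.38 = 2.248 mol.
Each Zn atom requires 2 electrons, so n(e⁻) = 2 × 2.248 = 4.497 mol.
Q = n(e⁻)·F = 4.497 × 96485 = 433900 C.
t = Q/I = 433900 / 19.60 A = 22140 s = 369 min.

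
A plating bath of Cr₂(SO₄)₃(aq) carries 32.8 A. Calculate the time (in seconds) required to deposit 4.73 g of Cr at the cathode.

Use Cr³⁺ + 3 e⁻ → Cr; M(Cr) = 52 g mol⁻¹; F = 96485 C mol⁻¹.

n(Cr) = m/M = 4.73 / 52 = 0.09096 mol.
Each Cr atom requires 3 electrons, so n(e⁻) = 3 × 0.09096 = 0.2729 mol.
Q = n(e⁻)·F = 0.2729 × 96485 = 26330 C.
t = Q/I = 26330 / 32.80 A = 802.7 s.

803 s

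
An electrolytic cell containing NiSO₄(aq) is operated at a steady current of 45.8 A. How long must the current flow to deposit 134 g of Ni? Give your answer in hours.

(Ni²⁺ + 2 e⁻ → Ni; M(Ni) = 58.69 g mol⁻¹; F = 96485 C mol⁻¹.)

n(Ni) = m/M = 134 / 58.69 = 2.283 mol.
Each Ni atom requires 2 electrons, so n(e⁻) = 2 × 2.283 = 4.566 mol.
Q = n(e⁻)·F = 4.566 × 96485 = 440600 C.
t = Q/I = 440600 / 45.80 A = 9620 s = 2.67 h.

2.67 h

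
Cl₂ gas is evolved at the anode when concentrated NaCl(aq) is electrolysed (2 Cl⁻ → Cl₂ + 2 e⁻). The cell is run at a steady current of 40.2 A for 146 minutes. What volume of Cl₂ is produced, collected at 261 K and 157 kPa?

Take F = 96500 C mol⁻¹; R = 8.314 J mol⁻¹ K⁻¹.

Q = I·t = 40.20 A × 8760.0 s = 352200 C.
n(e⁻) = Q/F = 352200 / 96500 = 3.649 mol.
2 electrons are transferred per Cl₂ molecule, so n(Cl₂) = 3.649 / 2 = 1.825 mol.
V = nRT/P = (1.825 × 8.314 × 261) / (157 × 10³ Pa) = 0.0252 m³ = 25.2 L.

25.2 L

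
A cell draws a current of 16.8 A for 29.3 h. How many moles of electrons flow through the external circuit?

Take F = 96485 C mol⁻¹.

18.4 mol

Q = I·t = 16.80 A × 105480 s = 1772000 C.
n(e⁻) = Q/F = 1772000 / 96485 = 18.4 mol.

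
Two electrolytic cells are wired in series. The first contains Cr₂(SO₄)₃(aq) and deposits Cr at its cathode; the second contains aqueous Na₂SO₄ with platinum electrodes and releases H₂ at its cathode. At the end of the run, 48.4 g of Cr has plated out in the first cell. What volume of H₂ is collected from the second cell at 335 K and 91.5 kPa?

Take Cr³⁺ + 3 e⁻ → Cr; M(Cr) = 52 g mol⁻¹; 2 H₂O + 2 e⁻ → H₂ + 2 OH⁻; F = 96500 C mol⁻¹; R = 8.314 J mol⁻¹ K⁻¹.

n(Cr) = 48.4 / 52 = 0.9308 mol, so n(e⁻) = 3 × 0.9308 = 2.792 mol.
The cells are in series, so the same 2.792 mol of electrons passes through the second cell.
2 H₂O + 2 e⁻ → H₂ + 2 OH⁻ — 2 mol e⁻ per mol H₂, so n(H₂) = 2.792/2 = 1.396 mol.
V = nRT/P = (1.396 × 8.314 × 335) / (91.5 × 10³) = 0.0425 m³ = 42.5 L.

42.5 L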